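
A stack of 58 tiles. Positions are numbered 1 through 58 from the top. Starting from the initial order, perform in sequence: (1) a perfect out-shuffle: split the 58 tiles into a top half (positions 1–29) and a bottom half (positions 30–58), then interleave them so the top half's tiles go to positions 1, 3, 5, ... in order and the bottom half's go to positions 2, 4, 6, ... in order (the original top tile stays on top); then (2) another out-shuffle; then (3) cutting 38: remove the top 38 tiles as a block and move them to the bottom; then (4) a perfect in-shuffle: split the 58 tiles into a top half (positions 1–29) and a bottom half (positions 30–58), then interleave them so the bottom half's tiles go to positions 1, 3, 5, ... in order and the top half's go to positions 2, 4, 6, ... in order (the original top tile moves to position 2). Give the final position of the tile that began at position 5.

Track the tile from position 5 forward through each operation:
  after op 1 (out-shuffle): 5 → 9
  after op 2 (out-shuffle): 9 → 17
  after op 3 (cut 38): 17 → 37
  after op 4 (in-shuffle): 37 → 15

15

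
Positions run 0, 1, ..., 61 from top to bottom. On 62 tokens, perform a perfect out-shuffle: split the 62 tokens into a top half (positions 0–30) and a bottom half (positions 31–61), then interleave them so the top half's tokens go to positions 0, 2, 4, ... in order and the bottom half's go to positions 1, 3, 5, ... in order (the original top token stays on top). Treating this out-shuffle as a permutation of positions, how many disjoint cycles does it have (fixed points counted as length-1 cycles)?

3

Trace each unvisited position around until it returns:
(0) (1 2 4 8 16 32 ... len 60) (61)
3 cycles in total.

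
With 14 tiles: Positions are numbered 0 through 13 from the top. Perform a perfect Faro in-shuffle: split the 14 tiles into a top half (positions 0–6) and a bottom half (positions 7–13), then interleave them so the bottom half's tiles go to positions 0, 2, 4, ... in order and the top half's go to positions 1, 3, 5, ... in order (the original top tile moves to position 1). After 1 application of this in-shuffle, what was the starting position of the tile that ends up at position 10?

Work backwards from position 10, undoing one in-shuffle at a time:
10 ← 12
So the tile now at position 10 started at position 12.

12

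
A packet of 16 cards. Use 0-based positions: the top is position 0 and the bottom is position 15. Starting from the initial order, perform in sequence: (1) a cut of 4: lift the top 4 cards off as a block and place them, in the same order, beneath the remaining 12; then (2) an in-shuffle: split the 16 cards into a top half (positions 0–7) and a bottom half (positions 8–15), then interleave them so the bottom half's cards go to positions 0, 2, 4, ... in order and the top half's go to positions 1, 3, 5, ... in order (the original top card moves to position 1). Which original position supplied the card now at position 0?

12

Undo the operations in reverse order, starting from position 0:
  undo op 2 (in-shuffle, from bottom half): 0 ← 8
  undo op 1 (cut 4): 8 ← 12
So the card at position 0 came from original position 12.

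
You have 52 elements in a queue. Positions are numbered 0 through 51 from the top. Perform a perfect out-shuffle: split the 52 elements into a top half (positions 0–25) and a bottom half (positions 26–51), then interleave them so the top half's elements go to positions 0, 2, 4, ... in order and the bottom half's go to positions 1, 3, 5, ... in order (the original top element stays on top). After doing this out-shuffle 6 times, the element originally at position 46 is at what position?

37

Track the element's position through each out-shuffle:
46 → 41 → 31 → 11 → 22 → 44 → 37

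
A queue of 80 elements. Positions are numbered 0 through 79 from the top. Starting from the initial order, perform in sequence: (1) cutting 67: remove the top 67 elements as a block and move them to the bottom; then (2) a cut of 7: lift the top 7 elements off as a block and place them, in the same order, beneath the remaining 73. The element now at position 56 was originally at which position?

Undo the operations in reverse order, starting from position 56:
  undo op 2 (cut 7): 56 ← 63
  undo op 1 (cut 67): 63 ← 50
So the element at position 56 came from original position 50.

50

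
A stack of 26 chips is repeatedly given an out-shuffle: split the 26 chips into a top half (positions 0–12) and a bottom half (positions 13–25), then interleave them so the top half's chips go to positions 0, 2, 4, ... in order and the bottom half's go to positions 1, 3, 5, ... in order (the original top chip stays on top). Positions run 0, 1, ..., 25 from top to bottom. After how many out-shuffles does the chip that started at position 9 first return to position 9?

Follow position 9 under repeated out-shuffles:
9 → 18 → 11 → 22 → 19 → 13 → 1 → 2 → 4 → 8 → 16 → 7 → 14 → 3 → 6 → 12 → 24 → 23 → 21 → 17 → 9
It first returns after 20 out-shuffles.

20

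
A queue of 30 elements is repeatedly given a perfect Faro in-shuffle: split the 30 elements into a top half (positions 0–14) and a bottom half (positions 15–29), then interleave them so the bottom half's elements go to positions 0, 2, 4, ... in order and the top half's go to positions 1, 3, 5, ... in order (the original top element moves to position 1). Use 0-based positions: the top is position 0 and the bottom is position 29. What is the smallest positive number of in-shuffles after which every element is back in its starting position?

The in-shuffle permutes the 30 positions with cycle lengths [5, 5, 5, 5, 5, 5].
Every element is home exactly when every cycle has completed a whole number of laps, i.e. after lcm(5) = 5 in-shuffles.

5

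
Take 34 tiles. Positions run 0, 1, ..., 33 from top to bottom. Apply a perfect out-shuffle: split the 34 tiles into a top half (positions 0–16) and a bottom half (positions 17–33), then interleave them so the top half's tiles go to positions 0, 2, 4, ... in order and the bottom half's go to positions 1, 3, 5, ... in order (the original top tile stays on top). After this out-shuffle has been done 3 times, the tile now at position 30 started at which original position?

12

Work backwards from position 30, undoing one out-shuffle at a time:
30 ← 15 ← 24 ← 12
So the tile now at position 30 started at position 12.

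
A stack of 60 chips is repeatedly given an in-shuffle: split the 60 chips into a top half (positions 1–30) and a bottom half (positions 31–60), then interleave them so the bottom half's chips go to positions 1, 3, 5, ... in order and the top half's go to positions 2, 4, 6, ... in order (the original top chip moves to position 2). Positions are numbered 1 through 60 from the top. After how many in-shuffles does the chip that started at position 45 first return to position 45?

60

Follow position 45 under repeated in-shuffles:
45 → 29 → 58 → 55 → 49 → 37 → 13 → 26 → ... → 45 (length 60)
It first returns after 60 in-shuffles.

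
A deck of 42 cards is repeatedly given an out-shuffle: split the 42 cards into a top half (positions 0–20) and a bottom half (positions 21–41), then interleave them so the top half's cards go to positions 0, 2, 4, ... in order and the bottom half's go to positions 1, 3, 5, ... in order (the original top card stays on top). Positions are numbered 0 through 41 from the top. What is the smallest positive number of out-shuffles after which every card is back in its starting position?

20

The out-shuffle permutes the 42 positions with cycle lengths [1, 1, 20, 20].
Every card is home exactly when every cycle has completed a whole number of laps, i.e. after lcm(1, 20) = 20 out-shuffles.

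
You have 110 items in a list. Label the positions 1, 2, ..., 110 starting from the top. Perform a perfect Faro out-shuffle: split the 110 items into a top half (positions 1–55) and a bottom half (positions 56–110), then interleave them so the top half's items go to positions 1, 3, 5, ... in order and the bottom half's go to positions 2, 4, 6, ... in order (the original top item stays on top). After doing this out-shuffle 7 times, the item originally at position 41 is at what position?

Track the item's position through each out-shuffle:
41 → 81 → 52 → 103 → 96 → 82 → 54 → 107

107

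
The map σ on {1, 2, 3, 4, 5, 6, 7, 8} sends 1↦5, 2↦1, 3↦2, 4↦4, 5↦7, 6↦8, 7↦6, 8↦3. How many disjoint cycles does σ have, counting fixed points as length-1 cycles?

Cycle decomposition: (1 5 7 6 8 3 2) (4).
2 cycles.

2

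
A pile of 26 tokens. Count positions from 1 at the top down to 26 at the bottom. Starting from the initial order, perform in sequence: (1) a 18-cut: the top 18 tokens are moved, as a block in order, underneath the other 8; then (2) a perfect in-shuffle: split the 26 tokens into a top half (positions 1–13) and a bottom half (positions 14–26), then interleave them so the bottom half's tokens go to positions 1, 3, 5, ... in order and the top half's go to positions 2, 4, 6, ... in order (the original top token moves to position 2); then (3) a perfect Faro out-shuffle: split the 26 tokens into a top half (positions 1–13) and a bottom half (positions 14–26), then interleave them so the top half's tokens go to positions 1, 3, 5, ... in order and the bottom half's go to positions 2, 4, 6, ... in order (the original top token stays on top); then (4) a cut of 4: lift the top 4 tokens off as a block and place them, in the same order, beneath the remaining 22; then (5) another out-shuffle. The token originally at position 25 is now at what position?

22

Track the token from position 25 forward through each operation:
  after op 1 (cut 18): 25 → 7
  after op 2 (in-shuffle): 7 → 14
  after op 3 (out-shuffle): 14 → 2
  after op 4 (cut 4): 2 → 24
  after op 5 (out-shuffle): 24 → 22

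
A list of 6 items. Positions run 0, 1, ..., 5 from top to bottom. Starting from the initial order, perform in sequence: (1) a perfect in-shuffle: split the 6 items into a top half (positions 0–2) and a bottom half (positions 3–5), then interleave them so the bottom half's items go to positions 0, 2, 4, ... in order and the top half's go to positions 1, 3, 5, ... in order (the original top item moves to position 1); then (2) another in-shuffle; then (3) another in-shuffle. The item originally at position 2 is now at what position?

Track the item from position 2 forward through each operation:
  after op 1 (in-shuffle): 2 → 5
  after op 2 (in-shuffle): 5 → 4
  after op 3 (in-shuffle): 4 → 2

2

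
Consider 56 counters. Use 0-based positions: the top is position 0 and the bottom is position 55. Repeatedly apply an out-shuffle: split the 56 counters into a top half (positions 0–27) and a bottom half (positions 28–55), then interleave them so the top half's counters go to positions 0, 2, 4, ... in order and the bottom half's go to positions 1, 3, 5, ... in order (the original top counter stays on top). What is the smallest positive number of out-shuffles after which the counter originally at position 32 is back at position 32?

Follow position 32 under repeated out-shuffles:
32 → 9 → 18 → 36 → 17 → 34 → 13 → 26 → 52 → 49 → 43 → 31 → 7 → 14 → 28 → 1 → 2 → 4 → 8 → 16 → 32
It first returns after 20 out-shuffles.

20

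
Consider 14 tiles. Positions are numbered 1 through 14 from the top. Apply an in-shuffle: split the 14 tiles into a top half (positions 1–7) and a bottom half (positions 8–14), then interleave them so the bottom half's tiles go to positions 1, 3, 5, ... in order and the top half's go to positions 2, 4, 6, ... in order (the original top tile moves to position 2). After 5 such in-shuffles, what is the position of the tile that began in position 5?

10

Track the tile's position through each in-shuffle:
5 → 10 → 5 → 10 → 5 → 10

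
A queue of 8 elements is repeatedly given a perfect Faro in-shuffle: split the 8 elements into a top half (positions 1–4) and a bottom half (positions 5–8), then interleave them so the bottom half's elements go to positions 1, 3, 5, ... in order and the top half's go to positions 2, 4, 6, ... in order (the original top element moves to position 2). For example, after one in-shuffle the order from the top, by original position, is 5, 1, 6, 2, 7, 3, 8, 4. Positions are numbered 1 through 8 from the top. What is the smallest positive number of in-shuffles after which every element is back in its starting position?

6

The in-shuffle permutes the 8 positions with cycle lengths [2, 6].
Every element is home exactly when every cycle has completed a whole number of laps, i.e. after lcm(2, 6) = 6 in-shuffles.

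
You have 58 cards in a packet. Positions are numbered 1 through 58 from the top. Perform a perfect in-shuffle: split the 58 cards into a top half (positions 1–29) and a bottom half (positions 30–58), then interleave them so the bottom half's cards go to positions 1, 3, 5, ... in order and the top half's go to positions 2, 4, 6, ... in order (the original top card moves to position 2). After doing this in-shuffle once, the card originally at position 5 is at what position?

10

Track the card's position through each in-shuffle:
5 → 10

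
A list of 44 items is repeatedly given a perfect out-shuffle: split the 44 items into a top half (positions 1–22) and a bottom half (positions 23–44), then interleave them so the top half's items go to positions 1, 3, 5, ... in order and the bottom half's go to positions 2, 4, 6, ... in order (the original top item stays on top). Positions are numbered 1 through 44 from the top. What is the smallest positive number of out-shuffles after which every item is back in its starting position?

The out-shuffle permutes the 44 positions with cycle lengths [1, 1, 14, 14, 14].
Every item is home exactly when every cycle has completed a whole number of laps, i.e. after lcm(1, 14) = 14 out-shuffles.

14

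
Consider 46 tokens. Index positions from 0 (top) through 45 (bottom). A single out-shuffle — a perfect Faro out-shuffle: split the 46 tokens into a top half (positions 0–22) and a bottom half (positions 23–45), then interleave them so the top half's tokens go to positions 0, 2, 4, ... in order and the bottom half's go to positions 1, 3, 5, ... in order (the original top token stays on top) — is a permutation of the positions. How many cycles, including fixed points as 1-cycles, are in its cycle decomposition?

9

Trace each unvisited position around until it returns:
(0) (1 2 4 8 16 32 ... len 12) (3 6 12 24) (5 10 20 40 35 25) (7 14 28 11 22 44 ... len 12) (9 18 36 27) (15 30) (21 42 39 33) ... plus 1 more
9 cycles in total.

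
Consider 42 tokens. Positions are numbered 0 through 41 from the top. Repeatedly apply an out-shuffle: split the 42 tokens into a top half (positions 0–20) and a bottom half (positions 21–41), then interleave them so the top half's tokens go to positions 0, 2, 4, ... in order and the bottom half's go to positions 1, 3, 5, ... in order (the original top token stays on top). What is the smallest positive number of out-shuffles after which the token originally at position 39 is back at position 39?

Follow position 39 under repeated out-shuffles:
39 → 37 → 33 → 25 → 9 → 18 → 36 → 31 → 21 → 1 → 2 → 4 → 8 → 16 → 32 → 23 → 5 → 10 → 20 → 40 → 39
It first returns after 20 out-shuffles.

20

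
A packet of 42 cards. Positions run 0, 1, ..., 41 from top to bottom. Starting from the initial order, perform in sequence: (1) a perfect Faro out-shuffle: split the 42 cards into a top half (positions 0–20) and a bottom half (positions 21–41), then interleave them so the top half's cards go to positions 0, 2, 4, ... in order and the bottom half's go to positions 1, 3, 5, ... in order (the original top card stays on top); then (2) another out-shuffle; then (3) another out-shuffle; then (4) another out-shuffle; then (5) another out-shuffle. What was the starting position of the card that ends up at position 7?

22

Undo the operations in reverse order, starting from position 7:
  undo op 5 (out-shuffle, from bottom half): 7 ← 24
  undo op 4 (out-shuffle, from top half): 24 ← 12
  undo op 3 (out-shuffle, from top half): 12 ← 6
  undo op 2 (out-shuffle, from top half): 6 ← 3
  undo op 1 (out-shuffle, from bottom half): 3 ← 22
So the card at position 7 came from original position 22.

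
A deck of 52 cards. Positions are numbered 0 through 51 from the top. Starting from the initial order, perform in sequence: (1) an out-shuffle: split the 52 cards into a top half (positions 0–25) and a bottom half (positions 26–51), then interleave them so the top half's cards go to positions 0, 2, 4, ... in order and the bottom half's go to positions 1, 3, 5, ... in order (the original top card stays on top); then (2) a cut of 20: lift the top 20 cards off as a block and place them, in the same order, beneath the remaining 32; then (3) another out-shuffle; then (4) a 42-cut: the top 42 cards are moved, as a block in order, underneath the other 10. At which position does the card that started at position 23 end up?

11

Track the card from position 23 forward through each operation:
  after op 1 (out-shuffle): 23 → 46
  after op 2 (cut 20): 46 → 26
  after op 3 (out-shuffle): 26 → 1
  after op 4 (cut 42): 1 → 11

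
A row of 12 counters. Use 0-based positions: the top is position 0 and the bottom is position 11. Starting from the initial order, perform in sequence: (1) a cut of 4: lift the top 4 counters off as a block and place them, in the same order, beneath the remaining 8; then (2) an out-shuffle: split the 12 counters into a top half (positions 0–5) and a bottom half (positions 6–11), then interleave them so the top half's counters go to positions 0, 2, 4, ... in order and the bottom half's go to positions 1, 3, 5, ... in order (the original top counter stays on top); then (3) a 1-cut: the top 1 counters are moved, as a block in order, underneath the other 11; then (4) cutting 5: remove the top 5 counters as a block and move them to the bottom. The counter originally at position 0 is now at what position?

11

Track the counter from position 0 forward through each operation:
  after op 1 (cut 4): 0 → 8
  after op 2 (out-shuffle): 8 → 5
  after op 3 (cut 1): 5 → 4
  after op 4 (cut 5): 4 → 11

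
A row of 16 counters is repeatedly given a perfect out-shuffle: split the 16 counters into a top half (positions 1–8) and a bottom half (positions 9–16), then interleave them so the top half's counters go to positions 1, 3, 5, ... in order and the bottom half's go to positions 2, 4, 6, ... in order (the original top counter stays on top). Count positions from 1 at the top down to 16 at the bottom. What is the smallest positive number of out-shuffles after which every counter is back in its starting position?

4

The out-shuffle permutes the 16 positions with cycle lengths [1, 1, 2, 4, 4, 4].
Every counter is home exactly when every cycle has completed a whole number of laps, i.e. after lcm(1, 2, 4) = 4 out-shuffles.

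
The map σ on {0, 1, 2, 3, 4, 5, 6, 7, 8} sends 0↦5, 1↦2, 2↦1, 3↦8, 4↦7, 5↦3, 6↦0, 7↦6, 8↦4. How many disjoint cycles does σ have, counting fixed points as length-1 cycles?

Cycle decomposition: (0 5 3 8 4 7 6) (1 2).
2 cycles.

2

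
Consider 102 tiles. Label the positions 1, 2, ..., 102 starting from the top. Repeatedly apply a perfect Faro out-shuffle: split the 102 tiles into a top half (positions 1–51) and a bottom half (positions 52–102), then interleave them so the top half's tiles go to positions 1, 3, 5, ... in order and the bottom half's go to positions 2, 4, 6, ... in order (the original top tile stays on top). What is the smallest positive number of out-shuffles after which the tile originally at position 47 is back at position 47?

100

Follow position 47 under repeated out-shuffles:
47 → 93 → 84 → 66 → 30 → 59 → 16 → 31 → ... → 47 (length 100)
It first returns after 100 out-shuffles.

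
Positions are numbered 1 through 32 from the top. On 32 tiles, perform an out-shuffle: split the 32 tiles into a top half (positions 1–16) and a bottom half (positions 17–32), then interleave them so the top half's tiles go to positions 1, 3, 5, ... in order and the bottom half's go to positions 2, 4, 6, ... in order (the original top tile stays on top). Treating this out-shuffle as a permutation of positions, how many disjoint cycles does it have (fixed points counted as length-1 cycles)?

Trace each unvisited position around until it returns:
(1) (2 3 5 9 17) (4 7 13 25 18) (6 11 21 10 19) (8 15 29 26 20) (12 23 14 27 22) (16 31 30 28 24) (32)
8 cycles in total.

8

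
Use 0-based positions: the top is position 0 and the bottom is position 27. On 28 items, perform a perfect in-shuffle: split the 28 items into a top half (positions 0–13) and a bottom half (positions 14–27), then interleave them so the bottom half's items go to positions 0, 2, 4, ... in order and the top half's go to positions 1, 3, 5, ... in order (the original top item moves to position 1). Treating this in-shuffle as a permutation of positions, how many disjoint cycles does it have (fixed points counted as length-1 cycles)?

Trace each unvisited position around until it returns:
(0 1 3 7 15 2 ... len 28)
1 cycle in total.

1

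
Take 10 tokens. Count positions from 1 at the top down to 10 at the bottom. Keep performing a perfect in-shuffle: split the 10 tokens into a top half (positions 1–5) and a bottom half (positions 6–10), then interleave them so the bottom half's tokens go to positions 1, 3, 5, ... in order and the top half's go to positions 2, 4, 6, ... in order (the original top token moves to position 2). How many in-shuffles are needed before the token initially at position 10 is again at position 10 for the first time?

Follow position 10 under repeated in-shuffles:
10 → 9 → 7 → 3 → 6 → 1 → 2 → 4 → 8 → 5 → 10
It first returns after 10 in-shuffles.

10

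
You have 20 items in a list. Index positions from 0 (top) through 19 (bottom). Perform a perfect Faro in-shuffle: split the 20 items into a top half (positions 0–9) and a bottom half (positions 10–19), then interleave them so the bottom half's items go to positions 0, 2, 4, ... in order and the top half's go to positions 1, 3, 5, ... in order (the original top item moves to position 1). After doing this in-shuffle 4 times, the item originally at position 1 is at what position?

Track the item's position through each in-shuffle:
1 → 3 → 7 → 15 → 10

10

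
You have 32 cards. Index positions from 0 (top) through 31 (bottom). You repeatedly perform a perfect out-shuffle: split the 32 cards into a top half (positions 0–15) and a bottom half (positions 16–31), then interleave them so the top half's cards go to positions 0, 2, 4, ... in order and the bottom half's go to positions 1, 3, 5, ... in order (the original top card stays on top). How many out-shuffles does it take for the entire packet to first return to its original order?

The out-shuffle permutes the 32 positions with cycle lengths [1, 1, 5, 5, 5, 5, 5, 5].
Every card is home exactly when every cycle has completed a whole number of laps, i.e. after lcm(1, 5) = 5 out-shuffles.

5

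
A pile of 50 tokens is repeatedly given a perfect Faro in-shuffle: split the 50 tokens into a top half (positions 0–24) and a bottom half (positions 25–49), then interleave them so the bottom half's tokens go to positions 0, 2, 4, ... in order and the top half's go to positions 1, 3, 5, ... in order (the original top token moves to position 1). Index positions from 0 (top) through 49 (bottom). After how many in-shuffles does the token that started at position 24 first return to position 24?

8

Follow position 24 under repeated in-shuffles:
24 → 49 → 48 → 46 → 42 → 34 → 18 → 37 → 24
It first returns after 8 in-shuffles.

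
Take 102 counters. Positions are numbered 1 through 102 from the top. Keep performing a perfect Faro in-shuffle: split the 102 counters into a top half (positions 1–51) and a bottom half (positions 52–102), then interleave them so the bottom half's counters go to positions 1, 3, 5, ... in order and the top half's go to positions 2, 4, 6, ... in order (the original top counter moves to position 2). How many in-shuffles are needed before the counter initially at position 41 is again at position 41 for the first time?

Follow position 41 under repeated in-shuffles:
41 → 82 → 61 → 19 → 38 → 76 → 49 → 98 → ... → 41 (length 51)
It first returns after 51 in-shuffles.

51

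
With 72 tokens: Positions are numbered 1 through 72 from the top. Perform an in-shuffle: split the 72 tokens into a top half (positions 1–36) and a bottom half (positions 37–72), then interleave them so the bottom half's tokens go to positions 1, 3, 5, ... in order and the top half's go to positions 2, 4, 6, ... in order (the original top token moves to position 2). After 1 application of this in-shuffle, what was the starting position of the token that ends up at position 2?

1

Work backwards from position 2, undoing one in-shuffle at a time:
2 ← 1
So the token now at position 2 started at position 1.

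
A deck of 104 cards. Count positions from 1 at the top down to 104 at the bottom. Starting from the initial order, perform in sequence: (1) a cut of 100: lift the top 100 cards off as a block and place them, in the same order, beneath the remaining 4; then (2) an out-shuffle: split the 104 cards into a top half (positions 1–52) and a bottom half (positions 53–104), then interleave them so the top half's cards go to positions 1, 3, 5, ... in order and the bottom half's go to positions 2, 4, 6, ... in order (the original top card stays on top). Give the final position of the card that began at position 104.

7

Track the card from position 104 forward through each operation:
  after op 1 (cut 100): 104 → 4
  after op 2 (out-shuffle): 4 → 7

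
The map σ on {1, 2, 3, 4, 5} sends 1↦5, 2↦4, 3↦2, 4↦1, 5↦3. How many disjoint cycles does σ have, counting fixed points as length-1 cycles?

Cycle decomposition: (1 5 3 2 4).
1 cycle.

1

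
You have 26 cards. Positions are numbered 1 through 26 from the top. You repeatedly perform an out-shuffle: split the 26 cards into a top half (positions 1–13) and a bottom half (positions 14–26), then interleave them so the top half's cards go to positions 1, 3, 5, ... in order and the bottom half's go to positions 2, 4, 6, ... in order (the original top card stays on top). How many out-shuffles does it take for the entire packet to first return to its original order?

20

The out-shuffle permutes the 26 positions with cycle lengths [1, 1, 4, 20].
Every card is home exactly when every cycle has completed a whole number of laps, i.e. after lcm(1, 4, 20) = 20 out-shuffles.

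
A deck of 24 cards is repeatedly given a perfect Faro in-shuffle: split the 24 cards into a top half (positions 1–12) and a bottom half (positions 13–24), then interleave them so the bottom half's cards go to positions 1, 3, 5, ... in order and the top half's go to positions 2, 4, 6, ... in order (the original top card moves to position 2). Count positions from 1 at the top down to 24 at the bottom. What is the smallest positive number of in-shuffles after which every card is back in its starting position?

20

The in-shuffle permutes the 24 positions with cycle lengths [4, 20].
Every card is home exactly when every cycle has completed a whole number of laps, i.e. after lcm(4, 20) = 20 in-shuffles.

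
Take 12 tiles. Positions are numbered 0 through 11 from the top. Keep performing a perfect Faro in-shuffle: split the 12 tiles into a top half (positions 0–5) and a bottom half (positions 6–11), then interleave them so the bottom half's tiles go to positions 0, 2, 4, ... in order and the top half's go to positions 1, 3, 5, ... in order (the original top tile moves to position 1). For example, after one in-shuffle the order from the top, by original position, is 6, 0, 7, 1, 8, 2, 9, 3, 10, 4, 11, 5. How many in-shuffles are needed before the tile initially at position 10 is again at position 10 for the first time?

Follow position 10 under repeated in-shuffles:
10 → 8 → 4 → 9 → 6 → 0 → 1 → 3 → 7 → 2 → 5 → 11 → 10
It first returns after 12 in-shuffles.

12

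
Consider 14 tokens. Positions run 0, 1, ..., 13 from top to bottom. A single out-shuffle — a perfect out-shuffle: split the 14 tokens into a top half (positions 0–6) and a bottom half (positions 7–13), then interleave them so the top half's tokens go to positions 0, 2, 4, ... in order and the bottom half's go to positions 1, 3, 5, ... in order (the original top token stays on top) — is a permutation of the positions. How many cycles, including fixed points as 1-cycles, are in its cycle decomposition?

3

Trace each unvisited position around until it returns:
(0) (1 2 4 8 3 6 ... len 12) (13)
3 cycles in total.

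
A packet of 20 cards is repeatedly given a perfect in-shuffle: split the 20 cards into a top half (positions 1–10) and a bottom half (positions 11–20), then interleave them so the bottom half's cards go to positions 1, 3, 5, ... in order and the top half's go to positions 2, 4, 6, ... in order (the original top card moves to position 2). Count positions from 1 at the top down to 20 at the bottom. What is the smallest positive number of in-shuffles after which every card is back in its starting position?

The in-shuffle permutes the 20 positions with cycle lengths [2, 3, 3, 6, 6].
Every card is home exactly when every cycle has completed a whole number of laps, i.e. after lcm(2, 3, 6) = 6 in-shuffles.

6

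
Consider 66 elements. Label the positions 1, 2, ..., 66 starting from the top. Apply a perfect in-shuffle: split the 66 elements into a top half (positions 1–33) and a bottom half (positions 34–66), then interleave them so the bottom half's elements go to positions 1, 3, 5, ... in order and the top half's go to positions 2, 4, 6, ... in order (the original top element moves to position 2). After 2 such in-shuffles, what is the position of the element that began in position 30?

Track the element's position through each in-shuffle:
30 → 60 → 53

53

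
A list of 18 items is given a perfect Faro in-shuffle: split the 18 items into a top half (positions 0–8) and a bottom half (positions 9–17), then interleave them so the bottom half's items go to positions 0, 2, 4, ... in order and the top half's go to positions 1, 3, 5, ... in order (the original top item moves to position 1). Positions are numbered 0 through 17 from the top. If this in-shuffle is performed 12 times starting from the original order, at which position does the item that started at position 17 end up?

7

Track the item's position through each in-shuffle:
17 → 16 → 14 → 10 → 2 → 5 → 11 → 4 → 9 → 0 → 1 → 3 → 7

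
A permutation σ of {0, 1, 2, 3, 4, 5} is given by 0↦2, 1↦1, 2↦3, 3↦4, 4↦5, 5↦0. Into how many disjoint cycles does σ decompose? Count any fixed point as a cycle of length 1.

Cycle decomposition: (0 2 3 4 5) (1).
2 cycles.

2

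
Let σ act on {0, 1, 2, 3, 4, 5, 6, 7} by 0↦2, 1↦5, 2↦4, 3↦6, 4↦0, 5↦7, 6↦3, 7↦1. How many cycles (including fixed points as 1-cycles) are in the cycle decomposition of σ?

Cycle decomposition: (0 2 4) (1 5 7) (3 6).
3 cycles.

3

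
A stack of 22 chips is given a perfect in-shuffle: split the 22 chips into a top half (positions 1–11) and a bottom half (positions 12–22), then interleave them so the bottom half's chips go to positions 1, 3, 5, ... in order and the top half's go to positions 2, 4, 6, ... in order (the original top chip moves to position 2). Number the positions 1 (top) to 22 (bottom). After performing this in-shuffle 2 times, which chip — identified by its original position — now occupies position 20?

5

Work backwards from position 20, undoing one in-shuffle at a time:
20 ← 10 ← 5
So the chip now at position 20 started at position 5.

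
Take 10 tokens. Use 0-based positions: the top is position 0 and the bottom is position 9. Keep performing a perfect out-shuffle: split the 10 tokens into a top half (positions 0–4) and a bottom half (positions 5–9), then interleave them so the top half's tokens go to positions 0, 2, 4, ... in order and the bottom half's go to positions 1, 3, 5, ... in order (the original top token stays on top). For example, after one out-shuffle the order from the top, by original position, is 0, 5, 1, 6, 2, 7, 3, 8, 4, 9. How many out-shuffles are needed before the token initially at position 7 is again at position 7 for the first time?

6

Follow position 7 under repeated out-shuffles:
7 → 5 → 1 → 2 → 4 → 8 → 7
It first returns after 6 out-shuffles.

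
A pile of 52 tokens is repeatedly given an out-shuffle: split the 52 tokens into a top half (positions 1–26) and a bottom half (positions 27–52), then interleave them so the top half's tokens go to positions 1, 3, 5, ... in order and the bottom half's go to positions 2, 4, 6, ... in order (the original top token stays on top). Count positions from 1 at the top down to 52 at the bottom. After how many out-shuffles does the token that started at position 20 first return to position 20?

8

Follow position 20 under repeated out-shuffles:
20 → 39 → 26 → 51 → 50 → 48 → 44 → 36 → 20
It first returns after 8 out-shuffles.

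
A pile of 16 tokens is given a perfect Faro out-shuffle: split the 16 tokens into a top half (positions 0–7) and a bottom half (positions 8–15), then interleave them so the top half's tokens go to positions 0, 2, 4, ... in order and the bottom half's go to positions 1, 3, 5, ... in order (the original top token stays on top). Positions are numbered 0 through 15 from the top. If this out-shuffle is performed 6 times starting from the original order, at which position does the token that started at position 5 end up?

Track the token's position through each out-shuffle:
5 → 10 → 5 → 10 → 5 → 10 → 5

5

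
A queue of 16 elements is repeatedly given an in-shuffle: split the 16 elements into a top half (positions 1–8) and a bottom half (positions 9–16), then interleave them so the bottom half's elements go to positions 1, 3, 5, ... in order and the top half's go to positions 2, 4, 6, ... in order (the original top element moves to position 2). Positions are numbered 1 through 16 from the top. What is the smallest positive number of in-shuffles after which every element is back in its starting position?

The in-shuffle permutes the 16 positions with cycle lengths [8, 8].
Every element is home exactly when every cycle has completed a whole number of laps, i.e. after lcm(8) = 8 in-shuffles.

8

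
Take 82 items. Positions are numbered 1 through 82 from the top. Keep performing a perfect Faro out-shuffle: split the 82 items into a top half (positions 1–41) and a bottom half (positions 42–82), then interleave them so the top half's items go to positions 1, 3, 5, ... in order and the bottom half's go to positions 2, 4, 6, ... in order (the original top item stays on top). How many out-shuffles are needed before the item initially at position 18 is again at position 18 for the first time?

Follow position 18 under repeated out-shuffles:
18 → 35 → 69 → 56 → 30 → 59 → 36 → 71 → ... → 18 (length 54)
It first returns after 54 out-shuffles.

54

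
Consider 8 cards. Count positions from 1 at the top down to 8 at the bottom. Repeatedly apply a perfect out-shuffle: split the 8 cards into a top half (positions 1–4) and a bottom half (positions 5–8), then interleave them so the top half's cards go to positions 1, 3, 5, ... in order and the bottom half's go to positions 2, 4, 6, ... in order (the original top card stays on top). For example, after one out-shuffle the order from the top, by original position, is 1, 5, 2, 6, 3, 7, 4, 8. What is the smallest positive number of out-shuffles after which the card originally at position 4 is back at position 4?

Follow position 4 under repeated out-shuffles:
4 → 7 → 6 → 4
It first returns after 3 out-shuffles.

3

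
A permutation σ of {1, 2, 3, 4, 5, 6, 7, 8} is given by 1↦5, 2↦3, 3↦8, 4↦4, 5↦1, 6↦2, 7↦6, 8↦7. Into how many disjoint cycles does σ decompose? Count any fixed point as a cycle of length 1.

Cycle decomposition: (1 5) (2 3 8 7 6) (4).
3 cycles.

3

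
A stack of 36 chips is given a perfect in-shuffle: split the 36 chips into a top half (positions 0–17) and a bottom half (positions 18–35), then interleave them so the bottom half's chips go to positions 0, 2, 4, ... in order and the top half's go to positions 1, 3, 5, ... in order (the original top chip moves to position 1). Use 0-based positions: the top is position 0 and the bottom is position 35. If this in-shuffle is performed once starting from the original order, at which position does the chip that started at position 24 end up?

12

Track the chip's position through each in-shuffle:
24 → 12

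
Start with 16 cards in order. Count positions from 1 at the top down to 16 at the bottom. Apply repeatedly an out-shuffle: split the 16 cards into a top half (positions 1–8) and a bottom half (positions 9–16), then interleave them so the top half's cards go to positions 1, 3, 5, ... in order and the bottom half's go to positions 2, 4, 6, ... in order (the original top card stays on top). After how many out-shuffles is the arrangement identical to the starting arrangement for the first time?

The out-shuffle permutes the 16 positions with cycle lengths [1, 1, 2, 4, 4, 4].
Every card is home exactly when every cycle has completed a whole number of laps, i.e. after lcm(1, 2, 4) = 4 out-shuffles.

4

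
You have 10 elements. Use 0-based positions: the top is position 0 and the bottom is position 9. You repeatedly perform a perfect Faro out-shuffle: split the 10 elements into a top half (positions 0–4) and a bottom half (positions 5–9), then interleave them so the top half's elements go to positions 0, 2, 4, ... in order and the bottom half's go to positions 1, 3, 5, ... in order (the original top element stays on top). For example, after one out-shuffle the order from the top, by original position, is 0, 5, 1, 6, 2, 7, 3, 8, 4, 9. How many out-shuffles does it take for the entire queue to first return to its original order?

The out-shuffle permutes the 10 positions with cycle lengths [1, 1, 2, 6].
Every element is home exactly when every cycle has completed a whole number of laps, i.e. after lcm(1, 2, 6) = 6 out-shuffles.

6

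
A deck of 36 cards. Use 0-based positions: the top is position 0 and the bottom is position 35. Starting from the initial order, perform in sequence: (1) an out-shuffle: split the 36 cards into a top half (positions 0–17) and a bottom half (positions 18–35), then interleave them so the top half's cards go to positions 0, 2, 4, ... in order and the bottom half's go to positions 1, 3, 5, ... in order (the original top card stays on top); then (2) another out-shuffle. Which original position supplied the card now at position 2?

18

Undo the operations in reverse order, starting from position 2:
  undo op 2 (out-shuffle, from top half): 2 ← 1
  undo op 1 (out-shuffle, from bottom half): 1 ← 18
So the card at position 2 came from original position 18.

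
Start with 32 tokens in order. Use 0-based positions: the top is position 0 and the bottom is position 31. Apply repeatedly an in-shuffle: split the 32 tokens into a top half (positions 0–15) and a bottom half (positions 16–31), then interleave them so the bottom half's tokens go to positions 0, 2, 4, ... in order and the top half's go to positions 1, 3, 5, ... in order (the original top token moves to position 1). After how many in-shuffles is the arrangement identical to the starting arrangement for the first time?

10

The in-shuffle permutes the 32 positions with cycle lengths [2, 10, 10, 10].
Every token is home exactly when every cycle has completed a whole number of laps, i.e. after lcm(2, 10) = 10 in-shuffles.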